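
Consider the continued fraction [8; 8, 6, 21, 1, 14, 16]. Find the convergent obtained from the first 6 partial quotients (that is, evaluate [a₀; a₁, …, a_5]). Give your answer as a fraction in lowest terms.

Use the convergent recurrence hₖ = aₖ·hₖ₋₁ + hₖ₋₂ (and likewise for the denominators kₖ):
a_0 = 8: 8/1
a_1 = 8: 65/8
a_2 = 6: 398/49
a_3 = 21: 8423/1037
a_4 = 1: 8821/1086
a_5 = 14: 131917/16241

131917/16241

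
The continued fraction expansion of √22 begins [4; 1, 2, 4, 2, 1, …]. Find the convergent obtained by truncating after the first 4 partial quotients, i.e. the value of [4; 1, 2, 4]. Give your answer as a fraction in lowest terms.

Build up convergents one term at a time:
a_0 = 4: 4/1
a_1 = 1: 5/1
a_2 = 2: 14/3
a_3 = 4: 61/13

61/13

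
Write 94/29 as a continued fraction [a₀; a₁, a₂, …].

⌊94/29⌋ = 3, remainder 7
⌊29/7⌋ = 4, remainder 1
⌊7/1⌋ = 7, remainder 0

[3; 4, 7]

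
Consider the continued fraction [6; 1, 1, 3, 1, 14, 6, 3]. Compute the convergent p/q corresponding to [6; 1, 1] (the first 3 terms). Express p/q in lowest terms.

13/2

a_0 = 6: 6/1
a_1 = 1: 7/1
a_2 = 1: 13/2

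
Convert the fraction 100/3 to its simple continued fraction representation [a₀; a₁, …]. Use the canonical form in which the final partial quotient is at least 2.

[33; 3]

100 = 33·3 + 1, so a_0 = 33
3 = 3·1 + 0, so a_1 = 3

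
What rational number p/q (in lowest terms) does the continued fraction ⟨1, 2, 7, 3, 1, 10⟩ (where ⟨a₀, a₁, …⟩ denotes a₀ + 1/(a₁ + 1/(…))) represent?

979/667

Starting at the tail and folding back:
Start with 10.
1 + 1/(10/1) = 1 + 1/10 = 11/10
3 + 1/(11/10) = 3 + 10/11 = 43/11
7 + 1/(43/11) = 7 + 11/43 = 312/43
2 + 1/(312/43) = 2 + 43/312 = 667/312
1 + 1/(667/312) = 1 + 312/667 = 979/667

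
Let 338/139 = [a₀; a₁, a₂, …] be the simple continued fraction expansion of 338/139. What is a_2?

Apply division with remainder until the remainder is 0:
338 = 2·139 + 60, so a_0 = 2
139 = 2·60 + 19, so a_1 = 2
60 = 3·19 + 3, so a_2 = 3

3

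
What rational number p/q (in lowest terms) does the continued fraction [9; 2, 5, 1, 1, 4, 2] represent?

Collapse the nested fraction from the inside out:
Start with 2.
4 + 1/(2/1) = 4 + 1/2 = 9/2
1 + 1/(9/2) = 1 + 2/9 = 11/9
1 + 1/(11/9) = 1 + 9/11 = 20/11
5 + 1/(20/11) = 5 + 11/20 = 111/20
2 + 1/(111/20) = 2 + 20/111 = 242/111
9 + 1/(242/111) = 9 + 111/242 = 2289/242

2289/242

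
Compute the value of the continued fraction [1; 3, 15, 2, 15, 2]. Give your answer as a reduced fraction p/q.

4028/3037

Start with 2.
15 + 1/(2/1) = 15 + 1/2 = 31/2
2 + 1/(31/2) = 2 + 2/31 = 64/31
15 + 1/(64/31) = 15 + 31/64 = 991/64
3 + 1/(991/64) = 3 + 64/991 = 3037/991
1 + 1/(3037/991) = 1 + 991/3037 = 4028/3037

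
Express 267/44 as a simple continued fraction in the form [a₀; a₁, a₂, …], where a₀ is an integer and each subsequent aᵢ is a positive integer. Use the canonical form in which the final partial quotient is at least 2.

⌊267/44⌋ = 6, remainder 3
⌊44/3⌋ = 14, remainder 2
⌊3/2⌋ = 1, remainder 1
⌊2/1⌋ = 2, remainder 0

[6; 14, 1, 2]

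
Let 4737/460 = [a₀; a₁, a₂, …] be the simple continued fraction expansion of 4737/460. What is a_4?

3

Run the Euclidean algorithm, recording each quotient:
⌊4737/460⌋ = 10, remainder 137
⌊460/137⌋ = 3, remainder 49
⌊137/49⌋ = 2, remainder 39
⌊49/39⌋ = 1, remainder 10
⌊39/10⌋ = 3, remainder 9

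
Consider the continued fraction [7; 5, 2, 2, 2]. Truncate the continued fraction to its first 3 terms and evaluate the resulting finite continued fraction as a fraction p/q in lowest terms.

a_0 = 7: 7/1
a_1 = 5: 36/5
a_2 = 2: 79/11

79/11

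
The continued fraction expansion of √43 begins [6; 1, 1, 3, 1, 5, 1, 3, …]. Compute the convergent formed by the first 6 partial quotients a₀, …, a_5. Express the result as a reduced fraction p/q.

Start with 5.
1 + 1/(5/1) = 1 + 1/5 = 6/5
3 + 1/(6/5) = 3 + 5/6 = 23/6
1 + 1/(23/6) = 1 + 6/23 = 29/23
1 + 1/(29/23) = 1 + 23/29 = 52/29
6 + 1/(52/29) = 6 + 29/52 = 341/52

341/52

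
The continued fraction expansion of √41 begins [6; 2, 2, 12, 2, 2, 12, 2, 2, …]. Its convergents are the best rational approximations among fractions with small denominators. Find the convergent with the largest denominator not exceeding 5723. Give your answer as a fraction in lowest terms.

a_0 = 6: 6/1  (≤ bound)
a_1 = 2: 13/2  (≤ bound)
a_2 = 2: 32/5  (≤ bound)
a_3 = 12: 397/62  (≤ bound)
a_4 = 2: 826/129  (≤ bound)
a_5 = 2: 2049/320  (≤ bound)
a_6 = 12: 25414/3969  (≤ bound)
a_7 = 2: 52877/8258  (> 5723, stop)

25414/3969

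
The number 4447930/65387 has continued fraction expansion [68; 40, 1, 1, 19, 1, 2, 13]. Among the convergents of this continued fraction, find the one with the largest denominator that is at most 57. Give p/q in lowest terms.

2789/41

a_0 = 68: 68/1  (≤ bound)
a_1 = 40: 2721/40  (≤ bound)
a_2 = 1: 2789/41  (≤ bound)
a_3 = 1: 5510/81  (> 57, stop)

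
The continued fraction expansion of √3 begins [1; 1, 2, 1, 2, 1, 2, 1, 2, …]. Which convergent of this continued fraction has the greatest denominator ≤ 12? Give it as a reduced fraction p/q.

19/11

a_0 = 1: 1/1  (≤ bound)
a_1 = 1: 2/1  (≤ bound)
a_2 = 2: 5/3  (≤ bound)
a_3 = 1: 7/4  (≤ bound)
a_4 = 2: 19/11  (≤ bound)
a_5 = 1: 26/15  (> 12, stop)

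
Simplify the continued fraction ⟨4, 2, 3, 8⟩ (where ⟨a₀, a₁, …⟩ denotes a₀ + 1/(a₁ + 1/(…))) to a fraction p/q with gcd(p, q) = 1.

257/58

Start with 8.
3 + 1/(8/1) = 3 + 1/8 = 25/8
2 + 1/(25/8) = 2 + 8/25 = 58/25
4 + 1/(58/25) = 4 + 25/58 = 257/58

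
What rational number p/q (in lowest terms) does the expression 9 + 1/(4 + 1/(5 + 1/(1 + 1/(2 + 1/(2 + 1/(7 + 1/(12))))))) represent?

Start with 12.
7 + 1/(12/1) = 7 + 1/12 = 85/12
2 + 1/(85/12) = 2 + 12/85 = 182/85
2 + 1/(182/85) = 2 + 85/182 = 449/182
1 + 1/(449/182) = 1 + 182/449 = 631/449
5 + 1/(631/449) = 5 + 449/631 = 3604/631
4 + 1/(3604/631) = 4 + 631/3604 = 15047/3604
9 + 1/(15047/3604) = 9 + 3604/15047 = 139027/15047

139027/15047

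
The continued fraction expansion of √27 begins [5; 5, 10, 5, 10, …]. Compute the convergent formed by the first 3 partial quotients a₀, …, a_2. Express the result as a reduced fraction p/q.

265/51

Compute successive convergents:
a_0 = 5: 5/1
a_1 = 5: 26/5
a_2 = 10: 265/51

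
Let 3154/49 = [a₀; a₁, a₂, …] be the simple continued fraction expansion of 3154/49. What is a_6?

3154 = 64·49 + 18, so a_0 = 64
49 = 2·18 + 13, so a_1 = 2
18 = 1·13 + 5, so a_2 = 1
13 = 2·5 + 3, so a_3 = 2
5 = 1·3 + 2, so a_4 = 1
3 = 1·2 + 1, so a_5 = 1
2 = 2·1 + 0, so a_6 = 2

2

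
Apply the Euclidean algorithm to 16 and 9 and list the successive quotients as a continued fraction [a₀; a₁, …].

16 = 1·9 + 7, so a_0 = 1
9 = 1·7 + 2, so a_1 = 1
7 = 3·2 + 1, so a_2 = 3
2 = 2·1 + 0, so a_3 = 2

[1; 1, 3, 2]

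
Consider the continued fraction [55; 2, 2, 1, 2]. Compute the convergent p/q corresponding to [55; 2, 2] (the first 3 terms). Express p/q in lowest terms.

Collapse the nested fraction from the inside out:
Start with 2.
2 + 1/(2/1) = 2 + 1/2 = 5/2
55 + 1/(5/2) = 55 + 2/5 = 277/5

277/5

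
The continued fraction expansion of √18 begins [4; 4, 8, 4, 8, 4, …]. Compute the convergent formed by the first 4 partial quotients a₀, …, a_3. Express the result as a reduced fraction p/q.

577/136

Start with 4.
8 + 1/(4/1) = 8 + 1/4 = 33/4
4 + 1/(33/4) = 4 + 4/33 = 136/33
4 + 1/(136/33) = 4 + 33/136 = 577/136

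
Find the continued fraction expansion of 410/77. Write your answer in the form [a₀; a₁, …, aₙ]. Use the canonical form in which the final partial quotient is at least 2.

[5; 3, 12, 2]

Repeatedly divide and take the remainder:
410 = 5·77 + 25, so a_0 = 5
77 = 3·25 + 2, so a_1 = 3
25 = 12·2 + 1, so a_2 = 12
2 = 2·1 + 0, so a_3 = 2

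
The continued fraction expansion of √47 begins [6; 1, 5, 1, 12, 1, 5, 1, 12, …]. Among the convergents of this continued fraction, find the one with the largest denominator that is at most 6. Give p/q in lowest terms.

41/6

a_0 = 6: 6/1  (≤ bound)
a_1 = 1: 7/1  (≤ bound)
a_2 = 5: 41/6  (≤ bound)
a_3 = 1: 48/7  (> 6, stop)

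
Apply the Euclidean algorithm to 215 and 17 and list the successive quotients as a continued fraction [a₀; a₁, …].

⌊215/17⌋ = 12, remainder 11
⌊17/11⌋ = 1, remainder 6
⌊11/6⌋ = 1, remainder 5
⌊6/5⌋ = 1, remainder 1
⌊5/1⌋ = 5, remainder 0

[12; 1, 1, 1, 5]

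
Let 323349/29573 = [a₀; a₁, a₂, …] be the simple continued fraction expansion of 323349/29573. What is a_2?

14

323349 = 10·29573 + 27619, so a_0 = 10
29573 = 1·27619 + 1954, so a_1 = 1
27619 = 14·1954 + 263, so a_2 = 14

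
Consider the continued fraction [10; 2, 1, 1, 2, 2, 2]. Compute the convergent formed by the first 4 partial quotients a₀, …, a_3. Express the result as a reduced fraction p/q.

a_0 = 10: 10/1
a_1 = 2: 21/2
a_2 = 1: 31/3
a_3 = 1: 52/5

52/5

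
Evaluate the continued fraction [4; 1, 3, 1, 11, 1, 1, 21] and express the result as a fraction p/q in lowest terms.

Work from the innermost term outward:
Start with 21.
1 + 1/(21/1) = 1 + 1/21 = 22/21
1 + 1/(22/21) = 1 + 21/22 = 43/22
11 + 1/(43/22) = 11 + 22/43 = 495/43
1 + 1/(495/43) = 1 + 43/495 = 538/495
3 + 1/(538/495) = 3 + 495/538 = 2109/538
1 + 1/(2109/538) = 1 + 538/2109 = 2647/2109
4 + 1/(2647/2109) = 4 + 2109/2647 = 12697/2647

12697/2647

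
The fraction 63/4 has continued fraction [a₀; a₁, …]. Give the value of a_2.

3

Repeatedly divide and take the remainder:
⌊63/4⌋ = 15, remainder 3
⌊4/3⌋ = 1, remainder 1
⌊3/1⌋ = 3, remainder 0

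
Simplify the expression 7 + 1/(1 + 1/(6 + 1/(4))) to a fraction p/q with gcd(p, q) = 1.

Work from the innermost term outward:
Start with 4.
6 + 1/(4/1) = 6 + 1/4 = 25/4
1 + 1/(25/4) = 1 + 4/25 = 29/25
7 + 1/(29/25) = 7 + 25/29 = 228/29

228/29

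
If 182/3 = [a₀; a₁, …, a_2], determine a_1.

Run the Euclidean algorithm, recording each quotient:
⌊182/3⌋ = 60, remainder 2
⌊3/2⌋ = 1, remainder 1

1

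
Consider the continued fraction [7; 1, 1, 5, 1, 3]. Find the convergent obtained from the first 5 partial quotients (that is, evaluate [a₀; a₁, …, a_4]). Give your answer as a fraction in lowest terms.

Compute successive convergents:
a_0 = 7: 7/1
a_1 = 1: 8/1
a_2 = 1: 15/2
a_3 = 5: 83/11
a_4 = 1: 98/13

98/13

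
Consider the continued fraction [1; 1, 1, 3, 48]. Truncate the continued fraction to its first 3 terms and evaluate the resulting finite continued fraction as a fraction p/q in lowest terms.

3/2

Work from the innermost term outward:
Start with 1.
1 + 1/(1/1) = 1 + 1/1 = 2/1
1 + 1/(2/1) = 1 + 1/2 = 3/2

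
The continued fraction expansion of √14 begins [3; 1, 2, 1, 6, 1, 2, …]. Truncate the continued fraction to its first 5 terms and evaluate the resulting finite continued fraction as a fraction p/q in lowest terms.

a_0 = 3: 3/1
a_1 = 1: 4/1
a_2 = 2: 11/3
a_3 = 1: 15/4
a_4 = 6: 101/27

101/27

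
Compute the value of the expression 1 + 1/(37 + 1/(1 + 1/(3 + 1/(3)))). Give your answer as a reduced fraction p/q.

Start with 3.
3 + 1/(3/1) = 3 + 1/3 = 10/3
1 + 1/(10/3) = 1 + 3/10 = 13/10
37 + 1/(13/10) = 37 + 10/13 = 491/13
1 + 1/(491/13) = 1 + 13/491 = 504/491

504/491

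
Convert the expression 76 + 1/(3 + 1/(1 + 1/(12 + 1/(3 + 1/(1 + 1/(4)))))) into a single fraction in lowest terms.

75416/989

Work from the innermost term outward:
Start with 4.
1 + 1/(4/1) = 1 + 1/4 = 5/4
3 + 1/(5/4) = 3 + 4/5 = 19/5
12 + 1/(19/5) = 12 + 5/19 = 233/19
1 + 1/(233/19) = 1 + 19/233 = 252/233
3 + 1/(252/233) = 3 + 233/252 = 989/252
76 + 1/(989/252) = 76 + 252/989 = 75416/989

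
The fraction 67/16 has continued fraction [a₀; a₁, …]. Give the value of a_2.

Run the Euclidean algorithm, recording each quotient:
⌊67/16⌋ = 4, remainder 3
⌊16/3⌋ = 5, remainder 1
⌊3/1⌋ = 3, remainder 0

3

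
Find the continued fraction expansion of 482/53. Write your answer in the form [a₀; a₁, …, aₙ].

482 ÷ 53 → quotient 9, remainder 5
53 ÷ 5 → quotient 10, remainder 3
5 ÷ 3 → quotient 1, remainder 2
3 ÷ 2 → quotient 1, remainder 1
2 ÷ 1 → quotient 2, remainder 0

[9; 10, 1, 1, 2]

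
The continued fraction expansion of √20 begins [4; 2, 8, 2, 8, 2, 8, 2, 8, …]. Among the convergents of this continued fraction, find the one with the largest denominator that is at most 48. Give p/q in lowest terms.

List convergents until the denominator exceeds the bound:
a_0 = 4: 4/1  (≤ bound)
a_1 = 2: 9/2  (≤ bound)
a_2 = 8: 76/17  (≤ bound)
a_3 = 2: 161/36  (≤ bound)
a_4 = 8: 1364/305  (> 48, stop)

161/36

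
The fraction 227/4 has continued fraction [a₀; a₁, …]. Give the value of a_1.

Apply division with remainder until the remainder is 0:
⌊227/4⌋ = 56, remainder 3
⌊4/3⌋ = 1, remainder 1

1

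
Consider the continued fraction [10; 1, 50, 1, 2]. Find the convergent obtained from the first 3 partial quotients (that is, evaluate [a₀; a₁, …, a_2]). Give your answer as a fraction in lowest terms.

560/51

a_0 = 10: 10/1
a_1 = 1: 11/1
a_2 = 50: 560/51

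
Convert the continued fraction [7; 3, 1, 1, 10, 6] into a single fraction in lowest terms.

Use the convergent recurrence hₖ = aₖ·hₖ₋₁ + hₖ₋₂ (and likewise for the denominators kₖ):
a_0 = 7: 7/1
a_1 = 3: 22/3
a_2 = 1: 29/4
a_3 = 1: 51/7
a_4 = 10: 539/74
a_5 = 6: 3285/451

3285/451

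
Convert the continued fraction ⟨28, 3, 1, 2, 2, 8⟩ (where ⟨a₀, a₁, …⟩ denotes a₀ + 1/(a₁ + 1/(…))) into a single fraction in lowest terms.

6191/219

Use the convergent recurrence hₖ = aₖ·hₖ₋₁ + hₖ₋₂ (and likewise for the denominators kₖ):
a_0 = 28: 28/1
a_1 = 3: 85/3
a_2 = 1: 113/4
a_3 = 2: 311/11
a_4 = 2: 735/26
a_5 = 8: 6191/219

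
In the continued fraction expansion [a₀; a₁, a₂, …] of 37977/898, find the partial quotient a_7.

4

37977 = 42·898 + 261, so a_0 = 42
898 = 3·261 + 115, so a_1 = 3
261 = 2·115 + 31, so a_2 = 2
115 = 3·31 + 22, so a_3 = 3
31 = 1·22 + 9, so a_4 = 1
22 = 2·9 + 4, so a_5 = 2
9 = 2·4 + 1, so a_6 = 2
4 = 4·1 + 0, so a_7 = 4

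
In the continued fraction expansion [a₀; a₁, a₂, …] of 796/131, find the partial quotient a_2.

⌊796/131⌋ = 6, remainder 10
⌊131/10⌋ = 13, remainder 1
⌊10/1⌋ = 10, remainder 0

10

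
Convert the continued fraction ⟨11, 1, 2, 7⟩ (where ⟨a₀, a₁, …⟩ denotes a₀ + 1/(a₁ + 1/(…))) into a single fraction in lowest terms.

257/22

a_0 = 11: 11/1
a_1 = 1: 12/1
a_2 = 2: 35/3
a_3 = 7: 257/22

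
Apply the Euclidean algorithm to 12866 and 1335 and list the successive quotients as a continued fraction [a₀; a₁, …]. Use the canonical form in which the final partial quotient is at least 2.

[9; 1, 1, 1, 3, 7, 3, 5]

12866 ÷ 1335 → quotient 9, remainder 851
1335 ÷ 851 → quotient 1, remainder 484
851 ÷ 484 → quotient 1, remainder 367
484 ÷ 367 → quotient 1, remainder 117
367 ÷ 117 → quotient 3, remainder 16
117 ÷ 16 → quotient 7, remainder 5
16 ÷ 5 → quotient 3, remainder 1
5 ÷ 1 → quotient 5, remainder 0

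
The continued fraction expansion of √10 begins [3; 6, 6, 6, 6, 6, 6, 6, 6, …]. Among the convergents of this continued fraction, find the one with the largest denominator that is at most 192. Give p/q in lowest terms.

117/37

a_0 = 3: 3/1  (≤ bound)
a_1 = 6: 19/6  (≤ bound)
a_2 = 6: 117/37  (≤ bound)
a_3 = 6: 721/228  (> 192, stop)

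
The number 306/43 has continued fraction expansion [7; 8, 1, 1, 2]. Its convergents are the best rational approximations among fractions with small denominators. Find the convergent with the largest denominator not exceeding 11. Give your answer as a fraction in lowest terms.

64/9

List convergents until the denominator exceeds the bound:
a_0 = 7: 7/1  (≤ bound)
a_1 = 8: 57/8  (≤ bound)
a_2 = 1: 64/9  (≤ bound)
a_3 = 1: 121/17  (> 11, stop)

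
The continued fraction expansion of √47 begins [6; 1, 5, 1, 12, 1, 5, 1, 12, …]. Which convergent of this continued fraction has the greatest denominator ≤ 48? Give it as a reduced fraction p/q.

a_0 = 6: 6/1  (≤ bound)
a_1 = 1: 7/1  (≤ bound)
a_2 = 5: 41/6  (≤ bound)
a_3 = 1: 48/7  (≤ bound)
a_4 = 12: 617/90  (> 48, stop)

48/7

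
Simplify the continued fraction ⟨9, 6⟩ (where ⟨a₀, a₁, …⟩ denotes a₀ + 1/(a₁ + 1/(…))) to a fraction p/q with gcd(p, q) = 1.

a_0 = 9: 9/1
a_1 = 6: 55/6

55/6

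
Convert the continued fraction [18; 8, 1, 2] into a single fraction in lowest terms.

471/26

Use the convergent recurrence hₖ = aₖ·hₖ₋₁ + hₖ₋₂ (and likewise for the denominators kₖ):
a_0 = 18: 18/1
a_1 = 8: 145/8
a_2 = 1: 163/9
a_3 = 2: 471/26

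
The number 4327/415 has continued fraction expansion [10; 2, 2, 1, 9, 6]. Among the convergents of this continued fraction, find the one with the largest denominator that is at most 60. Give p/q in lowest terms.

73/7

a_0 = 10: 10/1  (≤ bound)
a_1 = 2: 21/2  (≤ bound)
a_2 = 2: 52/5  (≤ bound)
a_3 = 1: 73/7  (≤ bound)
a_4 = 9: 709/68  (> 60, stop)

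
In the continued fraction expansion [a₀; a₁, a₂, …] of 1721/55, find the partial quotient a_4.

1721 ÷ 55 → quotient 31, remainder 16
55 ÷ 16 → quotient 3, remainder 7
16 ÷ 7 → quotient 2, remainder 2
7 ÷ 2 → quotient 3, remainder 1
2 ÷ 1 → quotient 2, remainder 0

2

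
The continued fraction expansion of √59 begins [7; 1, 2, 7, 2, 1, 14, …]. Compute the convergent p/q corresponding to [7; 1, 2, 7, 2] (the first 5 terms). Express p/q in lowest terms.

a_0 = 7: 7/1
a_1 = 1: 8/1
a_2 = 2: 23/3
a_3 = 7: 169/22
a_4 = 2: 361/47

361/47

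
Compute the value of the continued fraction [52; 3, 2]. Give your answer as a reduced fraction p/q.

a_0 = 52: 52/1
a_1 = 3: 157/3
a_2 = 2: 366/7

366/7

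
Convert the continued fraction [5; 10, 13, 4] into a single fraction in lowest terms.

Start with 4.
13 + 1/(4/1) = 13 + 1/4 = 53/4
10 + 1/(53/4) = 10 + 4/53 = 534/53
5 + 1/(534/53) = 5 + 53/534 = 2723/534

2723/534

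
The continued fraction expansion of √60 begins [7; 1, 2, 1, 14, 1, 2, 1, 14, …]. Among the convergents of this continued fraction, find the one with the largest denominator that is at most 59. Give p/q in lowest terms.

List convergents until the denominator exceeds the bound:
a_0 = 7: 7/1  (≤ bound)
a_1 = 1: 8/1  (≤ bound)
a_2 = 2: 23/3  (≤ bound)
a_3 = 1: 31/4  (≤ bound)
a_4 = 14: 457/59  (≤ bound)
a_5 = 1: 488/63  (> 59, stop)

457/59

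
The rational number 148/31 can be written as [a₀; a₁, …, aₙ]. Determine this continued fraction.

[4; 1, 3, 2, 3]

⌊148/31⌋ = 4, remainder 24
⌊31/24⌋ = 1, remainder 7
⌊24/7⌋ = 3, remainder 3
⌊7/3⌋ = 2, remainder 1
⌊3/1⌋ = 3, remainder 0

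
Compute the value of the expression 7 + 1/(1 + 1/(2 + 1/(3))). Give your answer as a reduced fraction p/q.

77/10

Build up convergents one term at a time:
a_0 = 7: 7/1
a_1 = 1: 8/1
a_2 = 2: 23/3
a_3 = 3: 77/10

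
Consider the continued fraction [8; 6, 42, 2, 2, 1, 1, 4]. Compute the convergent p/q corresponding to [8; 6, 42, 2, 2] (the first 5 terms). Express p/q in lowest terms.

10428/1277

Start with 2.
2 + 1/(2/1) = 2 + 1/2 = 5/2
42 + 1/(5/2) = 42 + 2/5 = 212/5
6 + 1/(212/5) = 6 + 5/212 = 1277/212
8 + 1/(1277/212) = 8 + 212/1277 = 10428/1277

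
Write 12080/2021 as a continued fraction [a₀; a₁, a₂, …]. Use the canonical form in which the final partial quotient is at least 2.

⌊12080/2021⌋ = 5, remainder 1975
⌊2021/1975⌋ = 1, remainder 46
⌊1975/46⌋ = 42, remainder 43
⌊46/43⌋ = 1, remainder 3
⌊43/3⌋ = 14, remainder 1
⌊3/1⌋ = 3, remainder 0

[5; 1, 42, 1, 14, 3]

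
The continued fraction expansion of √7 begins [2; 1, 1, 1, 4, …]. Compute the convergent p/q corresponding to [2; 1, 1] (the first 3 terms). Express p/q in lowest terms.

5/2

Start with 1.
1 + 1/(1/1) = 1 + 1/1 = 2/1
2 + 1/(2/1) = 2 + 1/2 = 5/2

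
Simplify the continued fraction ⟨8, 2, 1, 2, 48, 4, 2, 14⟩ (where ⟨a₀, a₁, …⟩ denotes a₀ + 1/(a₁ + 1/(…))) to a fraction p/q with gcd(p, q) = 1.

423273/50542

a_0 = 8: 8/1
a_1 = 2: 17/2
a_2 = 1: 25/3
a_3 = 2: 67/8
a_4 = 48: 3241/387
a_5 = 4: 13031/1556
a_6 = 2: 29303/3499
a_7 = 14: 423273/50542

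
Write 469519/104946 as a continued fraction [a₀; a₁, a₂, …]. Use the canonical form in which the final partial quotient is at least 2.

[4; 2, 9, 12, 7, 21, 3]

Run the Euclidean algorithm, recording each quotient:
469519 = 4·104946 + 49735, so a_0 = 4
104946 = 2·49735 + 5476, so a_1 = 2
49735 = 9·5476 + 451, so a_2 = 9
5476 = 12·451 + 64, so a_3 = 12
451 = 7·64 + 3, so a_4 = 7
64 = 21·3 + 1, so a_5 = 21
3 = 3·1 + 0, so a_6 = 3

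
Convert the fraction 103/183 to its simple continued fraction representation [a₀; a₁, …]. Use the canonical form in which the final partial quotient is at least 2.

103 ÷ 183 → quotient 0, remainder 103
183 ÷ 103 → quotient 1, remainder 80
103 ÷ 80 → quotient 1, remainder 23
80 ÷ 23 → quotient 3, remainder 11
23 ÷ 11 → quotient 2, remainder 1
11 ÷ 1 → quotient 11, remainder 0

[0; 1, 1, 3, 2, 11]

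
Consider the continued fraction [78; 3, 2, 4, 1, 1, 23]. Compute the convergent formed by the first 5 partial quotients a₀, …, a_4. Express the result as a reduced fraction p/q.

Build up convergents one term at a time:
a_0 = 78: 78/1
a_1 = 3: 235/3
a_2 = 2: 548/7
a_3 = 4: 2427/31
a_4 = 1: 2975/38

2975/38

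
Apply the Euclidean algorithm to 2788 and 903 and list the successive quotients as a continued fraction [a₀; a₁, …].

[3; 11, 2, 3, 11]

2788 = 3·903 + 79, so a_0 = 3
903 = 11·79 + 34, so a_1 = 11
79 = 2·34 + 11, so a_2 = 2
34 = 3·11 + 1, so a_3 = 3
11 = 11·1 + 0, so a_4 = 11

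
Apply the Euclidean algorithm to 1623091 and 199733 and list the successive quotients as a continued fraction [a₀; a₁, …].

⌊1623091/199733⌋ = 8, remainder 25227
⌊199733/25227⌋ = 7, remainder 23144
⌊25227/23144⌋ = 1, remainder 2083
⌊23144/2083⌋ = 11, remainder 231
⌊2083/231⌋ = 9, remainder 4
⌊231/4⌋ = 57, remainder 3
⌊4/3⌋ = 1, remainder 1
⌊3/1⌋ = 3, remainder 0

[8; 7, 1, 11, 9, 57, 1, 3]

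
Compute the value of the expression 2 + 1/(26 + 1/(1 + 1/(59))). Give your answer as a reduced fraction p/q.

a_0 = 2: 2/1
a_1 = 26: 53/26
a_2 = 1: 55/27
a_3 = 59: 3298/1619

3298/1619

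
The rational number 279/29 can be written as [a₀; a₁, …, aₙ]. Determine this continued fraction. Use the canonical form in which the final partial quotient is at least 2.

[9; 1, 1, 1, 1, 1, 3]

⌊279/29⌋ = 9, remainder 18
⌊29/18⌋ = 1, remainder 11
⌊18/11⌋ = 1, remainder 7
⌊11/7⌋ = 1, remainder 4
⌊7/4⌋ = 1, remainder 3
⌊4/3⌋ = 1, remainder 1
⌊3/1⌋ = 3, remainder 0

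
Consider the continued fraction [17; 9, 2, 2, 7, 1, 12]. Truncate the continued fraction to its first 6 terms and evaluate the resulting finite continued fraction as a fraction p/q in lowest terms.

Start with 1.
7 + 1/(1/1) = 7 + 1/1 = 8/1
2 + 1/(8/1) = 2 + 1/8 = 17/8
2 + 1/(17/8) = 2 + 8/17 = 42/17
9 + 1/(42/17) = 9 + 17/42 = 395/42
17 + 1/(395/42) = 17 + 42/395 = 6757/395

6757/395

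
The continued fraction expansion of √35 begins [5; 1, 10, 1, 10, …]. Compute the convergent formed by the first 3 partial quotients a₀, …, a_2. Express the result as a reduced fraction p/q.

65/11

a_0 = 5: 5/1
a_1 = 1: 6/1
a_2 = 10: 65/11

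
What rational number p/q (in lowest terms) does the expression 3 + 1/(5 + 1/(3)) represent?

Start with 3.
5 + 1/(3/1) = 5 + 1/3 = 16/3
3 + 1/(16/3) = 3 + 3/16 = 51/16

51/16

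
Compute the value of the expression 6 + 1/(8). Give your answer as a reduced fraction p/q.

a_0 = 6: 6/1
a_1 = 8: 49/8

49/8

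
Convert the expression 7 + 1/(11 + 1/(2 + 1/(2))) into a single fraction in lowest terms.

Starting at the tail and folding back:
Start with 2.
2 + 1/(2/1) = 2 + 1/2 = 5/2
11 + 1/(5/2) = 11 + 2/5 = 57/5
7 + 1/(57/5) = 7 + 5/57 = 404/57

404/57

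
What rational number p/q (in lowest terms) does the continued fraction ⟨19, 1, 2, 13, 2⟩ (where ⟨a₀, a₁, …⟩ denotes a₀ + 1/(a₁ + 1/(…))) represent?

Starting at the tail and folding back:
Start with 2.
13 + 1/(2/1) = 13 + 1/2 = 27/2
2 + 1/(27/2) = 2 + 2/27 = 56/27
1 + 1/(56/27) = 1 + 27/56 = 83/56
19 + 1/(83/56) = 19 + 56/83 = 1633/83

1633/83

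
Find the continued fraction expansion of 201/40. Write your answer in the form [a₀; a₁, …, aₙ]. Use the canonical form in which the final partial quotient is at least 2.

201 = 5·40 + 1, so a_0 = 5
40 = 40·1 + 0, so a_1 = 40

[5; 40]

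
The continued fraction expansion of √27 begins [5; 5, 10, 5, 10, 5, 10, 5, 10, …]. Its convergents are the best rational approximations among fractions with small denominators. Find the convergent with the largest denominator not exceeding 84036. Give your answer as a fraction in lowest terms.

70226/13515

List convergents until the denominator exceeds the bound:
a_0 = 5: 5/1  (≤ bound)
a_1 = 5: 26/5  (≤ bound)
a_2 = 10: 265/51  (≤ bound)
a_3 = 5: 1351/260  (≤ bound)
a_4 = 10: 13775/2651  (≤ bound)
a_5 = 5: 70226/13515  (≤ bound)
a_6 = 10: 716035/137801  (> 84036, stop)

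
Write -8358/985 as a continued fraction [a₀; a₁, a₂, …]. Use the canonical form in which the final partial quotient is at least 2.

[-9; 1, 1, 16, 2, 14]

Apply division with remainder until the remainder is 0:
⌊-8358/985⌋ = -9, remainder 507
⌊985/507⌋ = 1, remainder 478
⌊507/478⌋ = 1, remainder 29
⌊478/29⌋ = 16, remainder 14
⌊29/14⌋ = 2, remainder 1
⌊14/1⌋ = 14, remainder 0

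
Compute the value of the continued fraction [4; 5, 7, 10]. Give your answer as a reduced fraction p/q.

1531/365

Use the convergent recurrence hₖ = aₖ·hₖ₋₁ + hₖ₋₂ (and likewise for the denominators kₖ):
a_0 = 4: 4/1
a_1 = 5: 21/5
a_2 = 7: 151/36
a_3 = 10: 1531/365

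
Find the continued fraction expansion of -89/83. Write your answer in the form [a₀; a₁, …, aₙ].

[-2; 1, 12, 1, 5]

-89 ÷ 83 → quotient -2, remainder 77
83 ÷ 77 → quotient 1, remainder 6
77 ÷ 6 → quotient 12, remainder 5
6 ÷ 5 → quotient 1, remainder 1
5 ÷ 1 → quotient 5, remainder 0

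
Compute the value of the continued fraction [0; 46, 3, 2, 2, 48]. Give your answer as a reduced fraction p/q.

a_0 = 0: 0/1
a_1 = 46: 1/46
a_2 = 3: 3/139
a_3 = 2: 7/324
a_4 = 2: 17/787
a_5 = 48: 823/38100

823/38100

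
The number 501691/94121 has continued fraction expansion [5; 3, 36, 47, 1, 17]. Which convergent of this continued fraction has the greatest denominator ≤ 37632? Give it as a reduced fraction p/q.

27904/5235

a_0 = 5: 5/1  (≤ bound)
a_1 = 3: 16/3  (≤ bound)
a_2 = 36: 581/109  (≤ bound)
a_3 = 47: 27323/5126  (≤ bound)
a_4 = 1: 27904/5235  (≤ bound)
a_5 = 17: 501691/94121  (> 37632, stop)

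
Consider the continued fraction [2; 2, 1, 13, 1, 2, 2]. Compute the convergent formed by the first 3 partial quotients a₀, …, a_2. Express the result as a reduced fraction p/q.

7/3

Use the convergent recurrence hₖ = aₖ·hₖ₋₁ + hₖ₋₂ (and likewise for the denominators kₖ):
a_0 = 2: 2/1
a_1 = 2: 5/2
a_2 = 1: 7/3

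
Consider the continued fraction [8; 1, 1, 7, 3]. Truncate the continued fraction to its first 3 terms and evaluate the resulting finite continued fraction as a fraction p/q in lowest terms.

Start with 1.
1 + 1/(1/1) = 1 + 1/1 = 2/1
8 + 1/(2/1) = 8 + 1/2 = 17/2

17/2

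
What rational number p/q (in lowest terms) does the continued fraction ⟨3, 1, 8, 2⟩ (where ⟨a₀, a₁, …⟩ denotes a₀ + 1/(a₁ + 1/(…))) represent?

Collapse the nested fraction from the inside out:
Start with 2.
8 + 1/(2/1) = 8 + 1/2 = 17/2
1 + 1/(17/2) = 1 + 2/17 = 19/17
3 + 1/(19/17) = 3 + 17/19 = 74/19

74/19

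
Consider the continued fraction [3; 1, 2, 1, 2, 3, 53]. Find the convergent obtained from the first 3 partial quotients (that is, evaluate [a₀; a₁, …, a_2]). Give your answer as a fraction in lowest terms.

Start with 2.
1 + 1/(2/1) = 1 + 1/2 = 3/2
3 + 1/(3/2) = 3 + 2/3 = 11/3

11/3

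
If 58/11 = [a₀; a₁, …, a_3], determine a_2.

1

58 = 5·11 + 3, so a_0 = 5
11 = 3·3 + 2, so a_1 = 3
3 = 1·2 + 1, so a_2 = 1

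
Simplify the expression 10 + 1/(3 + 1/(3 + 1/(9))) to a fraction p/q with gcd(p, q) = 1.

a_0 = 10: 10/1
a_1 = 3: 31/3
a_2 = 3: 103/10
a_3 = 9: 958/93

958/93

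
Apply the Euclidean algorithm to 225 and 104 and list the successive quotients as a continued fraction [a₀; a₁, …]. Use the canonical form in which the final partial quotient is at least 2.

[2; 6, 8, 2]

Apply division with remainder until the remainder is 0:
225 ÷ 104 → quotient 2, remainder 17
104 ÷ 17 → quotient 6, remainder 2
17 ÷ 2 → quotient 8, remainder 1
2 ÷ 1 → quotient 2, remainder 0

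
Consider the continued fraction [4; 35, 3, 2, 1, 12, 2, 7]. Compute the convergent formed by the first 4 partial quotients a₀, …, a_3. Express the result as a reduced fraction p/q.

995/247

Work from the innermost term outward:
Start with 2.
3 + 1/(2/1) = 3 + 1/2 = 7/2
35 + 1/(7/2) = 35 + 2/7 = 247/7
4 + 1/(247/7) = 4 + 7/247 = 995/247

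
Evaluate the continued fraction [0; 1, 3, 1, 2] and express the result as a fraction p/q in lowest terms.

Use the convergent recurrence hₖ = aₖ·hₖ₋₁ + hₖ₋₂ (and likewise for the denominators kₖ):
a_0 = 0: 0/1
a_1 = 1: 1/1
a_2 = 3: 3/4
a_3 = 1: 4/5
a_4 = 2: 11/14

11/14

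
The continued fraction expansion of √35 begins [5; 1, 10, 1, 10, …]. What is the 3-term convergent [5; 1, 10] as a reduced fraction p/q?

65/11

a_0 = 5: 5/1
a_1 = 1: 6/1
a_2 = 10: 65/11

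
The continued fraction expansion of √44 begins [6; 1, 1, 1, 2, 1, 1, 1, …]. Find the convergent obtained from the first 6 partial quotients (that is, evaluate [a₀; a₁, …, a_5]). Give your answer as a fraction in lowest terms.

73/11

Compute successive convergents:
a_0 = 6: 6/1
a_1 = 1: 7/1
a_2 = 1: 13/2
a_3 = 1: 20/3
a_4 = 2: 53/8
a_5 = 1: 73/11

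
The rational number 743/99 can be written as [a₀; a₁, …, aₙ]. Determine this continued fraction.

743 = 7·99 + 50, so a_0 = 7
99 = 1·50 + 49, so a_1 = 1
50 = 1·49 + 1, so a_2 = 1
49 = 49·1 + 0, so a_3 = 49

[7; 1, 1, 49]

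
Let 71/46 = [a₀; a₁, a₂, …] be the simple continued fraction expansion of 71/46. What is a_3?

Apply division with remainder until the remainder is 0:
⌊71/46⌋ = 1, remainder 25
⌊46/25⌋ = 1, remainder 21
⌊25/21⌋ = 1, remainder 4
⌊21/4⌋ = 5, remainder 1

5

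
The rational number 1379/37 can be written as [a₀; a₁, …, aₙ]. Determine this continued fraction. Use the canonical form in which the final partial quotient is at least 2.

[37; 3, 1, 2, 3]

1379 ÷ 37 → quotient 37, remainder 10
37 ÷ 10 → quotient 3, remainder 7
10 ÷ 7 → quotient 1, remainder 3
7 ÷ 3 → quotient 2, remainder 1
3 ÷ 1 → quotient 3, remainder 0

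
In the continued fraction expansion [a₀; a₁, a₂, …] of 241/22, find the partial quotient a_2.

21

⌊241/22⌋ = 10, remainder 21
⌊22/21⌋ = 1, remainder 1
⌊21/1⌋ = 21, remainder 0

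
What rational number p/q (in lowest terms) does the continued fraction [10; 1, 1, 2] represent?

53/5

Starting at the tail and folding back:
Start with 2.
1 + 1/(2/1) = 1 + 1/2 = 3/2
1 + 1/(3/2) = 1 + 2/3 = 5/3
10 + 1/(5/3) = 10 + 3/5 = 53/5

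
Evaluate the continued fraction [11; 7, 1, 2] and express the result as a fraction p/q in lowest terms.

a_0 = 11: 11/1
a_1 = 7: 78/7
a_2 = 1: 89/8
a_3 = 2: 256/23

256/23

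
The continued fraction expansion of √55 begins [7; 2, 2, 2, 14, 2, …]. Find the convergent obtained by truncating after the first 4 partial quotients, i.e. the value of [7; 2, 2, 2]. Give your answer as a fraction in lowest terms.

89/12

Compute successive convergents:
a_0 = 7: 7/1
a_1 = 2: 15/2
a_2 = 2: 37/5
a_3 = 2: 89/12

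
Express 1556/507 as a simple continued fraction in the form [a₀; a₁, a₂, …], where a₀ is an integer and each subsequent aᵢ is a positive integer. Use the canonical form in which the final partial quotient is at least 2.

[3; 14, 2, 17]

1556 ÷ 507 → quotient 3, remainder 35
507 ÷ 35 → quotient 14, remainder 17
35 ÷ 17 → quotient 2, remainder 1
17 ÷ 1 → quotient 17, remainder 0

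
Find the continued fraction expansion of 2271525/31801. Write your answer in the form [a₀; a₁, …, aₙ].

2271525 ÷ 31801 → quotient 71, remainder 13654
31801 ÷ 13654 → quotient 2, remainder 4493
13654 ÷ 4493 → quotient 3, remainder 175
4493 ÷ 175 → quotient 25, remainder 118
175 ÷ 118 → quotient 1, remainder 57
118 ÷ 57 → quotient 2, remainder 4
57 ÷ 4 → quotient 14, remainder 1
4 ÷ 1 → quotient 4, remainder 0

[71; 2, 3, 25, 1, 2, 14, 4]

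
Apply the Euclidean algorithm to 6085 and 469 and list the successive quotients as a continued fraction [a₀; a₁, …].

[12; 1, 38, 12]

6085 ÷ 469 → quotient 12, remainder 457
469 ÷ 457 → quotient 1, remainder 12
457 ÷ 12 → quotient 38, remainder 1
12 ÷ 1 → quotient 12, remainder 0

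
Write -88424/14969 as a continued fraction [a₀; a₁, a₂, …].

-88424 ÷ 14969 → quotient -6, remainder 1390
14969 ÷ 1390 → quotient 10, remainder 1069
1390 ÷ 1069 → quotient 1, remainder 321
1069 ÷ 321 → quotient 3, remainder 106
321 ÷ 106 → quotient 3, remainder 3
106 ÷ 3 → quotient 35, remainder 1
3 ÷ 1 → quotient 3, remainder 0

[-6; 10, 1, 3, 3, 35, 3]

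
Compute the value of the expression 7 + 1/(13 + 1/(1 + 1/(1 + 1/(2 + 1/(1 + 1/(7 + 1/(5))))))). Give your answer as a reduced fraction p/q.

26597/3760

a_0 = 7: 7/1
a_1 = 13: 92/13
a_2 = 1: 99/14
a_3 = 1: 191/27
a_4 = 2: 481/68
a_5 = 1: 672/95
a_6 = 7: 5185/733
a_7 = 5: 26597/3760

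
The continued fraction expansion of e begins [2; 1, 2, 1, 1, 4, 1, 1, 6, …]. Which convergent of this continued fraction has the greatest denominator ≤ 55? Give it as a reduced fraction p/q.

a_0 = 2: 2/1  (≤ bound)
a_1 = 1: 3/1  (≤ bound)
a_2 = 2: 8/3  (≤ bound)
a_3 = 1: 11/4  (≤ bound)
a_4 = 1: 19/7  (≤ bound)
a_5 = 4: 87/32  (≤ bound)
a_6 = 1: 106/39  (≤ bound)
a_7 = 1: 193/71  (> 55, stop)

106/39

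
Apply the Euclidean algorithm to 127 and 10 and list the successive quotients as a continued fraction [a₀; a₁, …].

Repeatedly divide and take the remainder:
127 ÷ 10 → quotient 12, remainder 7
10 ÷ 7 → quotient 1, remainder 3
7 ÷ 3 → quotient 2, remainder 1
3 ÷ 1 → quotient 3, remainder 0

[12; 1, 2, 3]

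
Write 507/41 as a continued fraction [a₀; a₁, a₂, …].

Repeatedly divide and take the remainder:
507 = 12·41 + 15, so a_0 = 12
41 = 2·15 + 11, so a_1 = 2
15 = 1·11 + 4, so a_2 = 1
11 = 2·4 + 3, so a_3 = 2
4 = 1·3 + 1, so a_4 = 1
3 = 3·1 + 0, so a_5 = 3

[12; 2, 1, 2, 1, 3]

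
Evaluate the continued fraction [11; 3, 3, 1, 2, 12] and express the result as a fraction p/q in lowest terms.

5031/445

Work from the innermost term outward:
Start with 12.
2 + 1/(12/1) = 2 + 1/12 = 25/12
1 + 1/(25/12) = 1 + 12/25 = 37/25
3 + 1/(37/25) = 3 + 25/37 = 136/37
3 + 1/(136/37) = 3 + 37/136 = 445/136
11 + 1/(445/136) = 11 + 136/445 = 5031/445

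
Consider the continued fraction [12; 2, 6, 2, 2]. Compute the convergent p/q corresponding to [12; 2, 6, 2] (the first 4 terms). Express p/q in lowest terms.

Starting at the tail and folding back:
Start with 2.
6 + 1/(2/1) = 6 + 1/2 = 13/2
2 + 1/(13/2) = 2 + 2/13 = 28/13
12 + 1/(28/13) = 12 + 13/28 = 349/28

349/28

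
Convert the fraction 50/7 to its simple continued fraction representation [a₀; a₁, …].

[7; 7]

Apply division with remainder until the remainder is 0:
50 = 7·7 + 1, so a_0 = 7
7 = 7·1 + 0, so a_1 = 7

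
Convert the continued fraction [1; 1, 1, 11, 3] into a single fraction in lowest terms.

Start with 3.
11 + 1/(3/1) = 11 + 1/3 = 34/3
1 + 1/(34/3) = 1 + 3/34 = 37/34
1 + 1/(37/34) = 1 + 34/37 = 71/37
1 + 1/(71/37) = 1 + 37/71 = 108/71

108/71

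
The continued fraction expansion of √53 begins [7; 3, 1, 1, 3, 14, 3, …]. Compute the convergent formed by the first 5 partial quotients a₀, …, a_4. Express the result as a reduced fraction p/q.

Start with 3.
1 + 1/(3/1) = 1 + 1/3 = 4/3
1 + 1/(4/3) = 1 + 3/4 = 7/4
3 + 1/(7/4) = 3 + 4/7 = 25/7
7 + 1/(25/7) = 7 + 7/25 = 182/25

182/25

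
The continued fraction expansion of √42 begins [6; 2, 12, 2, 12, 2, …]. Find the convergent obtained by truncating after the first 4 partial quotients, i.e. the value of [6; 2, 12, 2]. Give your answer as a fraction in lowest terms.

Collapse the nested fraction from the inside out:
Start with 2.
12 + 1/(2/1) = 12 + 1/2 = 25/2
2 + 1/(25/2) = 2 + 2/25 = 52/25
6 + 1/(52/25) = 6 + 25/52 = 337/52

337/52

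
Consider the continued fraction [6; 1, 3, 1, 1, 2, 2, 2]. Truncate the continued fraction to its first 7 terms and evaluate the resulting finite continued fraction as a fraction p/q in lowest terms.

a_0 = 6: 6/1
a_1 = 1: 7/1
a_2 = 3: 27/4
a_3 = 1: 34/5
a_4 = 1: 61/9
a_5 = 2: 156/23
a_6 = 2: 373/55

373/55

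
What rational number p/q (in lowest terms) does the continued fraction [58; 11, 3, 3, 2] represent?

15103/260

Collapse the nested fraction from the inside out:
Start with 2.
3 + 1/(2/1) = 3 + 1/2 = 7/2
3 + 1/(7/2) = 3 + 2/7 = 23/7
11 + 1/(23/7) = 11 + 7/23 = 260/23
58 + 1/(260/23) = 58 + 23/260 = 15103/260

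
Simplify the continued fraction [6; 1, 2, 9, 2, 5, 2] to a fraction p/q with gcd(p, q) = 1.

4708/705

Use the convergent recurrence hₖ = aₖ·hₖ₋₁ + hₖ₋₂ (and likewise for the denominators kₖ):
a_0 = 6: 6/1
a_1 = 1: 7/1
a_2 = 2: 20/3
a_3 = 9: 187/28
a_4 = 2: 394/59
a_5 = 5: 2157/323
a_6 = 2: 4708/705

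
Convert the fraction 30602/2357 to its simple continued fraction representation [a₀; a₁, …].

Run the Euclidean algorithm, recording each quotient:
⌊30602/2357⌋ = 12, remainder 2318
⌊2357/2318⌋ = 1, remainder 39
⌊2318/39⌋ = 59, remainder 17
⌊39/17⌋ = 2, remainder 5
⌊17/5⌋ = 3, remainder 2
⌊5/2⌋ = 2, remainder 1
⌊2/1⌋ = 2, remainder 0

[12; 1, 59, 2, 3, 2, 2]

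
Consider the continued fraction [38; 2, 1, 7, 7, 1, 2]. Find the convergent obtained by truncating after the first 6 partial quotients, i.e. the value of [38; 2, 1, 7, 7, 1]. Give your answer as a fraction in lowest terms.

Start with 1.
7 + 1/(1/1) = 7 + 1/1 = 8/1
7 + 1/(8/1) = 7 + 1/8 = 57/8
1 + 1/(57/8) = 1 + 8/57 = 65/57
2 + 1/(65/57) = 2 + 57/65 = 187/65
38 + 1/(187/65) = 38 + 65/187 = 7171/187

7171/187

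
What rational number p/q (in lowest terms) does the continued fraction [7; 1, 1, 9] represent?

a_0 = 7: 7/1
a_1 = 1: 8/1
a_2 = 1: 15/2
a_3 = 9: 143/19

143/19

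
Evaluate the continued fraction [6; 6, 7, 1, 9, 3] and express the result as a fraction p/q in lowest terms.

9251/1501

a_0 = 6: 6/1
a_1 = 6: 37/6
a_2 = 7: 265/43
a_3 = 1: 302/49
a_4 = 9: 2983/484
a_5 = 3: 9251/1501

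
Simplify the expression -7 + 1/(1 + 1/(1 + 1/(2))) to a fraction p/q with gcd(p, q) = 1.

-32/5

Start with 2.
1 + 1/(2/1) = 1 + 1/2 = 3/2
1 + 1/(3/2) = 1 + 2/3 = 5/3
-7 + 1/(5/3) = -7 + 3/5 = -32/5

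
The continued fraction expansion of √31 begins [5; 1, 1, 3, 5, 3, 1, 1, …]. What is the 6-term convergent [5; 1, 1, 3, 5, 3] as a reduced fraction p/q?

Start with 3.
5 + 1/(3/1) = 5 + 1/3 = 16/3
3 + 1/(16/3) = 3 + 3/16 = 51/16
1 + 1/(51/16) = 1 + 16/51 = 67/51
1 + 1/(67/51) = 1 + 51/67 = 118/67
5 + 1/(118/67) = 5 + 67/118 = 657/118

657/118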